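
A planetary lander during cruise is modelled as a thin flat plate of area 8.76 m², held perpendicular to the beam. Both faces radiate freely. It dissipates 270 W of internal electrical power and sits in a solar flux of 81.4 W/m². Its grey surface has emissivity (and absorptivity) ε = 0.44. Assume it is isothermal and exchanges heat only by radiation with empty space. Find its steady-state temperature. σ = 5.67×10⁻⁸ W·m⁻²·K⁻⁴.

T ≈ 191 K

At steady state, absorbed solar power + internal power = radiated power.
Absorbed: α·S·A_cross = 0.44·81.4·8.760 = 313.7 W (cross-section A).
Total input = 313.7 + 270 = 583.7 W.
Radiated: εσ·A_surf·T⁴ with A_surf = 2A = 17.52 m².
T⁴ = 583.7/(0.44·5.67×10⁻⁸·17.52) = 1.336×10⁹ K⁴.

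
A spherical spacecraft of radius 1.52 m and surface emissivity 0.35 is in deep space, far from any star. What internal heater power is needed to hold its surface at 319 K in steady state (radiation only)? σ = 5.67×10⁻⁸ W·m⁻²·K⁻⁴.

P = εσ·4πr²·T⁴.
4πr² = 29.03 m²; T⁴ = 1.036×10¹⁰ K⁴.
P = 0.35·5.67×10⁻⁸·29.03·1.036×10¹⁰.

P ≈ 5970 W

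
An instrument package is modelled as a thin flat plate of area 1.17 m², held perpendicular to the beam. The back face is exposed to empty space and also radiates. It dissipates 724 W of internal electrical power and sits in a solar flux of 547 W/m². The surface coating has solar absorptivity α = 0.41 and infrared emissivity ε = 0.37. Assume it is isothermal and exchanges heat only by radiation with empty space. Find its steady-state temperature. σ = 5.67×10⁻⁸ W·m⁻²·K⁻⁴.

At steady state, absorbed solar power + internal power = radiated power.
Absorbed: α·S·A_cross = 0.41·547·1.170 = 262.4 W (cross-section A).
Total input = 262.4 + 724 = 986.4 W.
Radiated: εσ·A_surf·T⁴ with A_surf = 2A = 2.340 m².
T⁴ = 986.4/(0.37·5.67×10⁻⁸·2.340) = 2.009×10¹⁰ K⁴.

T ≈ 376 K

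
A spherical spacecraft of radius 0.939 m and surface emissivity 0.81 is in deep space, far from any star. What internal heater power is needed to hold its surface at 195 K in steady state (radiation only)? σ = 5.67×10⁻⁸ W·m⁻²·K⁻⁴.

P ≈ 736 W

P = εσ·4πr²·T⁴.
4πr² = 11.08 m²; T⁴ = 1.446×10⁹ K⁴.
P = 0.81·5.67×10⁻⁸·11.08·1.446×10⁹.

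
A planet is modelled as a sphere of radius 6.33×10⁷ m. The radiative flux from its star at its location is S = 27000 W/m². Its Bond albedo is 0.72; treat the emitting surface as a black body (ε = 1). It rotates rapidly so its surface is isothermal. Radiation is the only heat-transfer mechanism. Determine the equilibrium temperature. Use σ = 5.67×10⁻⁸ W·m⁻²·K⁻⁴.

At equilibrium, absorbed power = emitted power.
Absorbing cross-section = πr² = 1.259×10¹⁶ m²; emitting surface = 4πr² = 5.035×10¹⁶ m² (ratio 4).
(1−a)S·A_cross = εσ·A_surf·T⁴  ⇒  T⁴ = (1−a)S/(4σ).
T⁴ = 0.280·27000/(4·5.67×10⁻⁸) = 3.333×10¹⁰ K⁴.
T = (3.333×10¹⁰)^(1/4).

T ≈ 427 K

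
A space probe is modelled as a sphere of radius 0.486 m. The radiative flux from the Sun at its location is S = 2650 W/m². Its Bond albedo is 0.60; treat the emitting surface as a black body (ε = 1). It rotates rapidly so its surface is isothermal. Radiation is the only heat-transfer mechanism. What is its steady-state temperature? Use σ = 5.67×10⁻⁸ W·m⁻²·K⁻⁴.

T ≈ 261 K

At equilibrium, absorbed power = emitted power.
Absorbing cross-section = πr² = 0.7420 m²; emitting surface = 4πr² = 2.968 m² (ratio 4).
(1−a)S·A_cross = εσ·A_surf·T⁴  ⇒  T⁴ = (1−a)S/(4σ).
T⁴ = 0.400·2650/(4·5.67×10⁻⁸) = 4.674×10⁹ K⁴.
T = (4.674×10⁹)^(1/4).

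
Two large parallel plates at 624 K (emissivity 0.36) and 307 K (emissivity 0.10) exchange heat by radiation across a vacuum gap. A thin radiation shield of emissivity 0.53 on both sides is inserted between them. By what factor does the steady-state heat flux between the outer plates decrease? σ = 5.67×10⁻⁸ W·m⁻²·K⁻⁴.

factor ≈ 1.24

Without shield: q₀ = σΔ(T⁴)/(1/ε₁+1/ε₂−1) with denominator 11.78.
With shield the two gaps are in series; the resistances add: (1/ε₁+1/ε_s−1)+(1/ε_s+1/ε₂−1) = 3.665+10.89 = 14.55.
Heat-flux ratio q₀/q = 14.55/11.78.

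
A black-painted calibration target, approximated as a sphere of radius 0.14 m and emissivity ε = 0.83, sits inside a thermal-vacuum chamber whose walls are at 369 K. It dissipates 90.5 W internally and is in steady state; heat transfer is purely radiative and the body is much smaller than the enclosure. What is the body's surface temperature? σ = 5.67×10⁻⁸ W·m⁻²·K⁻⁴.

T ≈ 403 K

For a small grey body in a large enclosure, net radiated power = εσA(T⁴ − T_w⁴).
Steady state: P = εσA(T⁴ − T_w⁴) with A = 4πr² = 0.2463 m².
T⁴ = P/(εσA) + T_w⁴ = 90.5/(0.83·5.67×10⁻⁸·0.2463) + (369)⁴
    = 7.808×10⁹ + 1.854×10¹⁰ = 2.635×10¹⁰ K⁴.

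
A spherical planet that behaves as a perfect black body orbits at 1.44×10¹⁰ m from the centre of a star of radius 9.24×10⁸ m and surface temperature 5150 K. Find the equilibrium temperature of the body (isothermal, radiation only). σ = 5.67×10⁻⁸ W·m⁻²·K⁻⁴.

T ≈ 922 K

The star's surface emits σT_*⁴; at distance d the flux is S = σT_*⁴(R_*/d)².
S = 5.67×10⁻⁸·(5150)⁴·(9.24×10⁸/1.44×10¹⁰)² = 1.642×10⁵ W/m².
For an isothermal sphere T⁴ = (1−a)S/(4σ) = 7.241×10¹¹ K⁴.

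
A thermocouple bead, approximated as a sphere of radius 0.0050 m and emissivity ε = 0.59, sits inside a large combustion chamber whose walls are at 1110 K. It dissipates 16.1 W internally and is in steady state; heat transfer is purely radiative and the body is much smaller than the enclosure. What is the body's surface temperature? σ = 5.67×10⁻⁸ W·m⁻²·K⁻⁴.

For a small grey body in a large enclosure, net radiated power = εσA(T⁴ − T_w⁴).
Steady state: P = εσA(T⁴ − T_w⁴) with A = 4πr² = 3.142×10⁻⁴ m².
T⁴ = P/(εσA) + T_w⁴ = 16.1/(0.59·5.67×10⁻⁸·3.142×10⁻⁴) + (1110)⁴
    = 1.532×10¹² + 1.518×10¹² = 3.050×10¹² K⁴.

T ≈ 1320 K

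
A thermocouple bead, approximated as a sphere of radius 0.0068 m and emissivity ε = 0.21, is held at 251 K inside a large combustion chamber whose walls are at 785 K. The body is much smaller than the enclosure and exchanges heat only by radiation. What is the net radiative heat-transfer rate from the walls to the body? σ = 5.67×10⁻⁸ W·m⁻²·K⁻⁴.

For a small grey body in a large enclosure: P_net = εσA(T_body⁴ − T_wall⁴).
A = 4πr² = 5.811×10⁻⁴ m²; T_body⁴ − T_wall⁴ = 3.969×10⁹ − 3.797×10¹¹ = -3.758×10¹¹ K⁴.
|P_net| = 0.21·5.67×10⁻⁸·5.811×10⁻⁴·3.758×10¹¹.

P_net ≈ 2.60 W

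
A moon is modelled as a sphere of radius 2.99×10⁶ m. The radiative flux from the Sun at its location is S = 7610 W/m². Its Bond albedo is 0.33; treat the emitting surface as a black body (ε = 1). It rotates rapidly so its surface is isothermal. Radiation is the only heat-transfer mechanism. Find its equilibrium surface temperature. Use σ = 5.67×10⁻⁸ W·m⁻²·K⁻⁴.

T ≈ 387 K

At equilibrium, absorbed power = emitted power.
Absorbing cross-section = πr² = 2.809×10¹³ m²; emitting surface = 4πr² = 1.123×10¹⁴ m² (ratio 4).
(1−a)S·A_cross = εσ·A_surf·T⁴  ⇒  T⁴ = (1−a)S/(4σ).
T⁴ = 0.670·7610/(4·5.67×10⁻⁸) = 2.248×10¹⁰ K⁴.
T = (2.248×10¹⁰)^(1/4).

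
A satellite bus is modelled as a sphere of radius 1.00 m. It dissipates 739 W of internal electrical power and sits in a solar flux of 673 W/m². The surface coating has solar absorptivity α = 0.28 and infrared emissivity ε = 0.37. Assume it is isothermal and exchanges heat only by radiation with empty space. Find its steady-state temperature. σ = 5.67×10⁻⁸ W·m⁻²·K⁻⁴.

T ≈ 267 K

At steady state, absorbed solar power + internal power = radiated power.
Absorbed: α·S·A_cross = 0.28·673·3.142 = 592.0 W (cross-section πr²).
Total input = 592.0 + 739 = 1331 W.
Radiated: εσ·A_surf·T⁴ with A_surf = 4πr² = 12.57 m².
T⁴ = 1331/(0.37·5.67×10⁻⁸·12.57) = 5.049×10⁹ K⁴.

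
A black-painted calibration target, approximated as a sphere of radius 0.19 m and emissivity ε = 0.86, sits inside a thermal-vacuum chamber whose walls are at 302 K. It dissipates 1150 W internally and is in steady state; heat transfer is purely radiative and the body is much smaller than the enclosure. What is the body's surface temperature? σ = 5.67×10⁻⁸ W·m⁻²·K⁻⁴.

For a small grey body in a large enclosure, net radiated power = εσA(T⁴ − T_w⁴).
Steady state: P = εσA(T⁴ − T_w⁴) with A = 4πr² = 0.4536 m².
T⁴ = P/(εσA) + T_w⁴ = 1150/(0.86·5.67×10⁻⁸·0.4536) + (302)⁴
    = 5.199×10¹⁰ + 8.318×10⁹ = 6.031×10¹⁰ K⁴.

T ≈ 496 K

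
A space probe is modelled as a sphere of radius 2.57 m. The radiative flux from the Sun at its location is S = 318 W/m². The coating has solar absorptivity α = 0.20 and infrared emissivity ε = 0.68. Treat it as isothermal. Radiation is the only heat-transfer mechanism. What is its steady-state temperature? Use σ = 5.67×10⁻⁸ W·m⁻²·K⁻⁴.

T ≈ 143 K

At equilibrium, absorbed power = emitted power.
Absorbing cross-section = πr² = 20.75 m²; emitting surface = 4πr² = 83.00 m² (ratio 4).
αS·A_cross = εσ·A_surf·T⁴  ⇒  T⁴ = αS/(ε·4σ).
T⁴ = 0.200·318/(0.68·4·5.67×10⁻⁸) = 4.124×10⁸ K⁴.
T = (4.124×10⁸)^(1/4).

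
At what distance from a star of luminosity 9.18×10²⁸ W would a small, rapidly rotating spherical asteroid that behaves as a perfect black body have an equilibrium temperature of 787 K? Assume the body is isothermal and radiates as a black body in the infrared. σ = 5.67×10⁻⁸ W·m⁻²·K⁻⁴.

For an isothermal black-emitting sphere, (1−a)S·πr² = σ·4πr²·T⁴ ⇒ S = 4σT⁴/(1−a).
S = 4·5.67×10⁻⁸·(787)⁴/1.00 = 87000 W/m².
Flux falls as S = L/(4πd²), so d = √(L/(4πS)) = √(9.18×10²⁸/(4π·87000)).

d ≈ 2.90×10¹¹ m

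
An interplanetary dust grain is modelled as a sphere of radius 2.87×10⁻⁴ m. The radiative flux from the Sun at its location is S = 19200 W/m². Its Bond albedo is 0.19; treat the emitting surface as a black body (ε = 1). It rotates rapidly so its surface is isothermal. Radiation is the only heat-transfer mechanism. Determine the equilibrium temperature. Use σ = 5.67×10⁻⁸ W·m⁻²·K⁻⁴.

T ≈ 512 K

At equilibrium, absorbed power = emitted power.
Absorbing cross-section = πr² = 2.588×10⁻⁷ m²; emitting surface = 4πr² = 1.035×10⁻⁶ m² (ratio 4).
(1−a)S·A_cross = εσ·A_surf·T⁴  ⇒  T⁴ = (1−a)S/(4σ).
T⁴ = 0.810·19200/(4·5.67×10⁻⁸) = 6.857×10¹⁰ K⁴.
T = (6.857×10¹⁰)^(1/4).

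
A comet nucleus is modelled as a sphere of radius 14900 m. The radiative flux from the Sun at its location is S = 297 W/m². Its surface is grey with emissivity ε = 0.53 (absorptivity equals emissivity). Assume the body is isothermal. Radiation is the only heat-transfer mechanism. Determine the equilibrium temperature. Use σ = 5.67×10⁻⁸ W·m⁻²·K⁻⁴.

T ≈ 190 K

At equilibrium, absorbed power = emitted power.
Absorbing cross-section = πr² = 6.975×10⁸ m²; emitting surface = 4πr² = 2.790×10⁹ m² (ratio 4).
εS·A_cross = εσ·A_surf·T⁴  ⇒  T⁴ = S/(4σ)   (ε cancels).
T⁴ = 297/(4·5.67×10⁻⁸) = 1.310×10⁹ K⁴.
T = (1.310×10⁹)^(1/4).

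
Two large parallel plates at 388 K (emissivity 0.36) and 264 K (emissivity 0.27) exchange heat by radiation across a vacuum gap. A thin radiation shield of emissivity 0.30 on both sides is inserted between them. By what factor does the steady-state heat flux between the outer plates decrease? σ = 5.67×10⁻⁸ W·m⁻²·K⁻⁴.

factor ≈ 2.03

Without shield: q₀ = σΔ(T⁴)/(1/ε₁+1/ε₂−1) with denominator 5.481.
With shield the two gaps are in series; the resistances add: (1/ε₁+1/ε_s−1)+(1/ε_s+1/ε₂−1) = 5.111+6.037 = 11.15.
Heat-flux ratio q₀/q = 11.15/5.481.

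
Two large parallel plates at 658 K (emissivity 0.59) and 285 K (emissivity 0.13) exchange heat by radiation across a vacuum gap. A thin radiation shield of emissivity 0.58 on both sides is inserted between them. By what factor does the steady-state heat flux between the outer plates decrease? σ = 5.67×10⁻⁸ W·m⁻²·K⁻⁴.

factor ≈ 1.29

Without shield: q₀ = σΔ(T⁴)/(1/ε₁+1/ε₂−1) with denominator 8.387.
With shield the two gaps are in series; the resistances add: (1/ε₁+1/ε_s−1)+(1/ε_s+1/ε₂−1) = 2.419+8.416 = 10.84.
Heat-flux ratio q₀/q = 10.84/8.387.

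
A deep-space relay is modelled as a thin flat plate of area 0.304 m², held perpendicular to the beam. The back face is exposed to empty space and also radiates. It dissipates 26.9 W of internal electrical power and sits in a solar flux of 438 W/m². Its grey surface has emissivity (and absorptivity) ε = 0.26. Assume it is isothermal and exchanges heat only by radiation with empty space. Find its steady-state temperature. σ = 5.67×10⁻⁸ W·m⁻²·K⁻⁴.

At steady state, absorbed solar power + internal power = radiated power.
Absorbed: α·S·A_cross = 0.26·438·0.3040 = 34.62 W (cross-section A).
Total input = 34.62 + 26.9 = 61.52 W.
Radiated: εσ·A_surf·T⁴ with A_surf = 2A = 0.6080 m².
T⁴ = 61.52/(0.26·5.67×10⁻⁸·0.6080) = 6.864×10⁹ K⁴.

T ≈ 288 K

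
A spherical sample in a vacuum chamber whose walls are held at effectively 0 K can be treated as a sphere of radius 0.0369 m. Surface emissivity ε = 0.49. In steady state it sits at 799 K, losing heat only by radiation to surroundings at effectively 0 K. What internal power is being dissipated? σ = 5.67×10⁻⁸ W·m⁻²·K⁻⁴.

Steady state: P = εσA T⁴.
A = 4πr² = 0.01711 m²; T⁴ = (799)⁴ = 4.076×10¹¹ K⁴.
P = 0.49 × 5.67×10⁻⁸ × 0.01711 × 4.076×10¹¹.

P ≈ 194 W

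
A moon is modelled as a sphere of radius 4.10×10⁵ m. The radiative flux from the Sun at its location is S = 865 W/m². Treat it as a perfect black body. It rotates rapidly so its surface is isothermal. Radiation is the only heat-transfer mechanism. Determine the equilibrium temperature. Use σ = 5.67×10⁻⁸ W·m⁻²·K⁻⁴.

T ≈ 249 K

At equilibrium, absorbed power = emitted power.
Absorbing cross-section = πr² = 5.281×10¹¹ m²; emitting surface = 4πr² = 2.112×10¹² m² (ratio 4).
S·A_cross = εσ·A_surf·T⁴  ⇒  T⁴ = S/(4σ).
T⁴ = 1.00·865/(4·5.67×10⁻⁸) = 3.814×10⁹ K⁴.
T = (3.814×10⁹)^(1/4).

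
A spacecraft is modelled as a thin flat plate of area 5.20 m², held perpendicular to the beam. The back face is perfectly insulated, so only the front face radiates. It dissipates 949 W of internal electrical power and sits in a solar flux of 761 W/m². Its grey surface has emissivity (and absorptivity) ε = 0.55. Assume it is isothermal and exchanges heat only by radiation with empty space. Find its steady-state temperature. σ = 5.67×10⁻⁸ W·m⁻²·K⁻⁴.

At steady state, absorbed solar power + internal power = radiated power.
Absorbed: α·S·A_cross = 0.55·761·5.200 = 2176 W (cross-section A).
Total input = 2176 + 949 = 3125 W.
Radiated: εσ·A_surf·T⁴ with A_surf = A = 5.200 m².
T⁴ = 3125/(0.55·5.67×10⁻⁸·5.200) = 1.927×10¹⁰ K⁴.

T ≈ 373 K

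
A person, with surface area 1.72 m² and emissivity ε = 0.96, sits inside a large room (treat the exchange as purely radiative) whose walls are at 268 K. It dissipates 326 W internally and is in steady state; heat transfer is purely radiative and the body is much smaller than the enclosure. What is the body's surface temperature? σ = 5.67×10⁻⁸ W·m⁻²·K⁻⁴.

T ≈ 305 K

For a small grey body in a large enclosure, net radiated power = εσA(T⁴ − T_w⁴).
Steady state: P = εσA(T⁴ − T_w⁴) with A = 1.72 m².
T⁴ = P/(εσA) + T_w⁴ = 326/(0.96·5.67×10⁻⁸·1.720) + (268)⁴
    = 3.482×10⁹ + 5.159×10⁹ = 8.641×10⁹ K⁴.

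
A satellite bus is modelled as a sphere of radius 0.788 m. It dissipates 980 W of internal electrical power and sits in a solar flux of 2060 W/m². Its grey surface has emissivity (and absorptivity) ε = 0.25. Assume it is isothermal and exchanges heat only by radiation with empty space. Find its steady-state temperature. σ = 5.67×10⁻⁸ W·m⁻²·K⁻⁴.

At steady state, absorbed solar power + internal power = radiated power.
Absorbed: α·S·A_cross = 0.25·2060·1.951 = 1005 W (cross-section πr²).
Total input = 1005 + 980 = 1985 W.
Radiated: εσ·A_surf·T⁴ with A_surf = 4πr² = 7.803 m².
T⁴ = 1985/(0.25·5.67×10⁻⁸·7.803) = 1.794×10¹⁰ K⁴.

T ≈ 366 K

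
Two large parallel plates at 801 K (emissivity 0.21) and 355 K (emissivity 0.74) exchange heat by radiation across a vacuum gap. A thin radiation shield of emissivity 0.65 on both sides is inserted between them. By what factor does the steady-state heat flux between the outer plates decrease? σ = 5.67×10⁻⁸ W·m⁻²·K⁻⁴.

factor ≈ 1.41

Without shield: q₀ = σΔ(T⁴)/(1/ε₁+1/ε₂−1) with denominator 5.113.
With shield the two gaps are in series; the resistances add: (1/ε₁+1/ε_s−1)+(1/ε_s+1/ε₂−1) = 5.300+1.890 = 7.190.
Heat-flux ratio q₀/q = 7.190/5.113.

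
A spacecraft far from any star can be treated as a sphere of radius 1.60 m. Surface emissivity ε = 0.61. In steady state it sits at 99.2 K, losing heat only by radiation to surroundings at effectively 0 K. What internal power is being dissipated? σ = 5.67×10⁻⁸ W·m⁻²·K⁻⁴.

Steady state: P = εσA T⁴.
A = 4πr² = 32.17 m²; T⁴ = (99.2)⁴ = 9.684×10⁷ K⁴.
P = 0.61 × 5.67×10⁻⁸ × 32.17 × 9.684×10⁷.

P ≈ 108 W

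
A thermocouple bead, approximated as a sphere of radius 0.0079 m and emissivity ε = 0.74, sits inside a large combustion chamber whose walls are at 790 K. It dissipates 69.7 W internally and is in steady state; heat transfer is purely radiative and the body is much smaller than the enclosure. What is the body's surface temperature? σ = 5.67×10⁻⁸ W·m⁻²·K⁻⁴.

For a small grey body in a large enclosure, net radiated power = εσA(T⁴ − T_w⁴).
Steady state: P = εσA(T⁴ − T_w⁴) with A = 4πr² = 7.843×10⁻⁴ m².
T⁴ = P/(εσA) + T_w⁴ = 69.7/(0.74·5.67×10⁻⁸·7.843×10⁻⁴) + (790)⁴
    = 2.118×10¹² + 3.895×10¹¹ = 2.508×10¹² K⁴.

T ≈ 1260 K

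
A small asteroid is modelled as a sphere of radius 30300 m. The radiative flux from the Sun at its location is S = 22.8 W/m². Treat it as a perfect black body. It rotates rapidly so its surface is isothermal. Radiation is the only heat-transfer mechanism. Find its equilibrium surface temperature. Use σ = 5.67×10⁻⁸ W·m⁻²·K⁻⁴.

At equilibrium, absorbed power = emitted power.
Absorbing cross-section = πr² = 2.884×10⁹ m²; emitting surface = 4πr² = 1.154×10¹⁰ m² (ratio 4).
S·A_cross = εσ·A_surf·T⁴  ⇒  T⁴ = S/(4σ).
T⁴ = 1.00·22.8/(4·5.67×10⁻⁸) = 1.005×10⁸ K⁴.
T = (1.005×10⁸)^(1/4).

T ≈ 100 K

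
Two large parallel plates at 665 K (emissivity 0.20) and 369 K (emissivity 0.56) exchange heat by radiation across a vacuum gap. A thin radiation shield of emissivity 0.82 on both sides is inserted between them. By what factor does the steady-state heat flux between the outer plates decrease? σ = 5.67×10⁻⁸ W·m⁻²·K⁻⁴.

factor ≈ 1.25

Without shield: q₀ = σΔ(T⁴)/(1/ε₁+1/ε₂−1) with denominator 5.786.
With shield the two gaps are in series; the resistances add: (1/ε₁+1/ε_s−1)+(1/ε_s+1/ε₂−1) = 5.220+2.005 = 7.225.
Heat-flux ratio q₀/q = 7.225/5.786.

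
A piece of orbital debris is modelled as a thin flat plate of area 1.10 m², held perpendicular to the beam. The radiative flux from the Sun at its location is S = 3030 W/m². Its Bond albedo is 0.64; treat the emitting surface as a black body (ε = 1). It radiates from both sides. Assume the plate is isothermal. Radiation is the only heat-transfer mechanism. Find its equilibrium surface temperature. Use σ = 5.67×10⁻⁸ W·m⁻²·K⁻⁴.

T ≈ 313 K

At equilibrium, absorbed power = emitted power.
Absorbing cross-section = A = 1.100 m²; emitting surface = 2A = 2.200 m² (ratio 2).
(1−a)S·A_cross = εσ·A_surf·T⁴  ⇒  T⁴ = (1−a)S/(2σ).
T⁴ = 0.360·3030/(2·5.67×10⁻⁸) = 9.619×10⁹ K⁴.
T = (9.619×10⁹)^(1/4).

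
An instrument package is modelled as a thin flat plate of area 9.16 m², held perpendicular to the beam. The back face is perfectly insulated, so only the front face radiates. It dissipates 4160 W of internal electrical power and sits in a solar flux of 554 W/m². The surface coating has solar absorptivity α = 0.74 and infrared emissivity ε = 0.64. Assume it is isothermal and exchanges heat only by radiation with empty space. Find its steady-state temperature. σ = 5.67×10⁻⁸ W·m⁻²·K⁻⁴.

T ≈ 393 K

At steady state, absorbed solar power + internal power = radiated power.
Absorbed: α·S·A_cross = 0.74·554·9.160 = 3755 W (cross-section A).
Total input = 3755 + 4160 = 7915 W.
Radiated: εσ·A_surf·T⁴ with A_surf = A = 9.160 m².
T⁴ = 7915/(0.64·5.67×10⁻⁸·9.160) = 2.381×10¹⁰ K⁴.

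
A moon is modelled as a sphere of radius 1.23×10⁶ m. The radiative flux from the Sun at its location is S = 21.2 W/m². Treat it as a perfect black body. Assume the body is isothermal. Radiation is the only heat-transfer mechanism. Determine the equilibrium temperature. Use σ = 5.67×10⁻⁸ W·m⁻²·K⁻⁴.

T ≈ 98.3 K

At equilibrium, absorbed power = emitted power.
Absorbing cross-section = πr² = 4.753×10¹² m²; emitting surface = 4πr² = 1.901×10¹³ m² (ratio 4).
S·A_cross = εσ·A_surf·T⁴  ⇒  T⁴ = S/(4σ).
T⁴ = 1.00·21.2/(4·5.67×10⁻⁸) = 9.347×10⁷ K⁴.
T = (9.347×10⁷)^(1/4).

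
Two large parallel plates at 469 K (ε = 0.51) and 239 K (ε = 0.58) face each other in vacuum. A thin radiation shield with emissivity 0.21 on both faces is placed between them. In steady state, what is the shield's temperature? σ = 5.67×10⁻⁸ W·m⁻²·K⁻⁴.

T_s ≈ 399 K

In steady state the net flux on the hot side equals that on the cold side.
σ(T₁⁴−T_s⁴)/D₁ = σ(T_s⁴−T₂⁴)/D₂, with D₁ = 1/ε₁+1/ε_s−1 = 5.723, D₂ = 1/ε_s+1/ε₂−1 = 5.486.
Solve for T_s⁴: T_s⁴ = (D₂·T₁⁴ + D₁·T₂⁴)/(D₁+D₂) = 2.535×10¹⁰ K⁴.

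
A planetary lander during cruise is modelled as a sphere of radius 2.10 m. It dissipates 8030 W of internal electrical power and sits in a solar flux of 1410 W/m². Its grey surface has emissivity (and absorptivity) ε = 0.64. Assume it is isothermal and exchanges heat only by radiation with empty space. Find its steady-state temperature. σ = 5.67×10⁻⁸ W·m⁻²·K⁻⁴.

T ≈ 318 K

At steady state, absorbed solar power + internal power = radiated power.
Absorbed: α·S·A_cross = 0.64·1410·13.85 = 12500 W (cross-section πr²).
Total input = 12500 + 8030 = 20530 W.
Radiated: εσ·A_surf·T⁴ with A_surf = 4πr² = 55.42 m².
T⁴ = 20530/(0.64·5.67×10⁻⁸·55.42) = 1.021×10¹⁰ K⁴.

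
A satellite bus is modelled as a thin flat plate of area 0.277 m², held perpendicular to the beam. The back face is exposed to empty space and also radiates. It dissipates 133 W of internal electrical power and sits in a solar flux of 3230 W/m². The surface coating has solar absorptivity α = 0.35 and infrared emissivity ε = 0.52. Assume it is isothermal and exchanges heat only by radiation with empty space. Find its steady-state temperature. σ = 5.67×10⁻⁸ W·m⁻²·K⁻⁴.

T ≈ 407 K

At steady state, absorbed solar power + internal power = radiated power.
Absorbed: α·S·A_cross = 0.35·3230·0.2770 = 313.1 W (cross-section A).
Total input = 313.1 + 133 = 446.1 W.
Radiated: εσ·A_surf·T⁴ with A_surf = 2A = 0.5540 m².
T⁴ = 446.1/(0.52·5.67×10⁻⁸·0.5540) = 2.731×10¹⁰ K⁴.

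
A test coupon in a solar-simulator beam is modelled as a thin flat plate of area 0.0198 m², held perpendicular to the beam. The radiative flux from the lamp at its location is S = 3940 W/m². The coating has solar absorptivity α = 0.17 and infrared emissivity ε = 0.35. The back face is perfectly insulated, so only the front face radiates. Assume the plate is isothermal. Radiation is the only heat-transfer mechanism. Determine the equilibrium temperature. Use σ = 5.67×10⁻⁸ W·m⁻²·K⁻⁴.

At equilibrium, absorbed power = emitted power.
Absorbing cross-section = A = 0.01980 m²; emitting surface = A = 0.01980 m² (ratio 1).
αS·A_cross = εσ·A_surf·T⁴  ⇒  T⁴ = αS/(ε·1σ).
T⁴ = 0.170·3940/(0.35·1·5.67×10⁻⁸) = 3.375×10¹⁰ K⁴.
T = (3.375×10¹⁰)^(1/4).

T ≈ 429 K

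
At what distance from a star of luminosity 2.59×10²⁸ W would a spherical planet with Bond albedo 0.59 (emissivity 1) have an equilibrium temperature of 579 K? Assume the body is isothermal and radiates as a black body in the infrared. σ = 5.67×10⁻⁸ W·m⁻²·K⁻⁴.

d ≈ 1.82×10¹¹ m

For an isothermal black-emitting sphere, (1−a)S·πr² = σ·4πr²·T⁴ ⇒ S = 4σT⁴/(1−a).
S = 4·5.67×10⁻⁸·(579)⁴/0.410 = 62170 W/m².
Flux falls as S = L/(4πd²), so d = √(L/(4πS)) = √(2.59×10²⁸/(4π·62170)).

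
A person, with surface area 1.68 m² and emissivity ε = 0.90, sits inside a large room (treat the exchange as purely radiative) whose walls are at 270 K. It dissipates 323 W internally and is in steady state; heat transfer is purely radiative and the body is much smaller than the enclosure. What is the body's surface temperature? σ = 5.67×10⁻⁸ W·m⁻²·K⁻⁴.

T ≈ 309 K

For a small grey body in a large enclosure, net radiated power = εσA(T⁴ − T_w⁴).
Steady state: P = εσA(T⁴ − T_w⁴) with A = 1.68 m².
T⁴ = P/(εσA) + T_w⁴ = 323/(0.90·5.67×10⁻⁸·1.680) + (270)⁴
    = 3.768×10⁹ + 5.314×10⁹ = 9.082×10⁹ K⁴.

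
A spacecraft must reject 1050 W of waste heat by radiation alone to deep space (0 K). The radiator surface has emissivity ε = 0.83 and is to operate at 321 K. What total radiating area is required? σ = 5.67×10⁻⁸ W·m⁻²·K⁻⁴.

A ≈ 2.10 m²

P = εσA T⁴ ⇒ A = P/(εσT⁴).
T⁴ = 1.062×10¹⁰ K⁴.
A = 1050/(0.83 × 5.67×10⁻⁸ × 1.062×10¹⁰).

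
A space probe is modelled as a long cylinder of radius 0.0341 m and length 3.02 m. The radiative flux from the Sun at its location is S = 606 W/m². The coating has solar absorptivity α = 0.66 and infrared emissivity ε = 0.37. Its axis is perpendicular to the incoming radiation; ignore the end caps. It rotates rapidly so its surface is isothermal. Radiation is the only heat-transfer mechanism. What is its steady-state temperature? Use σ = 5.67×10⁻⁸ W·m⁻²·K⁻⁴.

At equilibrium, absorbed power = emitted power.
Absorbing cross-section = 2rL = 0.2060 m²; emitting surface = 2πrL = 0.6471 m² (ratio π).
αS·A_cross = εσ·A_surf·T⁴  ⇒  T⁴ = αS/(ε·πσ).
T⁴ = 0.660·606/(0.37·π·5.67×10⁻⁸) = 6.069×10⁹ K⁴.
T = (6.069×10⁹)^(1/4).

T ≈ 279 K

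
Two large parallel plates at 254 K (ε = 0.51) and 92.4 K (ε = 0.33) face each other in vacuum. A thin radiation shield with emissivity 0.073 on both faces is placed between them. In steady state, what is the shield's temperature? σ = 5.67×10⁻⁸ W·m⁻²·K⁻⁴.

T_s ≈ 216 K

In steady state the net flux on the hot side equals that on the cold side.
σ(T₁⁴−T_s⁴)/D₁ = σ(T_s⁴−T₂⁴)/D₂, with D₁ = 1/ε₁+1/ε_s−1 = 14.66, D₂ = 1/ε_s+1/ε₂−1 = 15.73.
Solve for T_s⁴: T_s⁴ = (D₂·T₁⁴ + D₁·T₂⁴)/(D₁+D₂) = 2.190×10⁹ K⁴.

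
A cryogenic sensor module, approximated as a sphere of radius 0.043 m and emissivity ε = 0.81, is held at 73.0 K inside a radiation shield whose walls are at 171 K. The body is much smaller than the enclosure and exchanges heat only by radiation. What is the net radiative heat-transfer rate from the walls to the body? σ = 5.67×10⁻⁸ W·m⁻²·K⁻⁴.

For a small grey body in a large enclosure: P_net = εσA(T_body⁴ − T_wall⁴).
A = 4πr² = 0.02324 m²; T_body⁴ − T_wall⁴ = 2.840×10⁷ − 8.550×10⁸ = -8.266×10⁸ K⁴.
|P_net| = 0.81·5.67×10⁻⁸·0.02324·8.266×10⁸.

P_net ≈ 0.882 W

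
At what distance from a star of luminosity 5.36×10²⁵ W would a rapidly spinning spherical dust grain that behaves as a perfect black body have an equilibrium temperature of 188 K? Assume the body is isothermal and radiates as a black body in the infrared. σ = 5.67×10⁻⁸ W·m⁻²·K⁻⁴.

For an isothermal black-emitting sphere, (1−a)S·πr² = σ·4πr²·T⁴ ⇒ S = 4σT⁴/(1−a).
S = 4·5.67×10⁻⁸·(188)⁴/1.00 = 283.3 W/m².
Flux falls as S = L/(4πd²), so d = √(L/(4πS)) = √(5.36×10²⁵/(4π·283.3)).

d ≈ 1.23×10¹¹ m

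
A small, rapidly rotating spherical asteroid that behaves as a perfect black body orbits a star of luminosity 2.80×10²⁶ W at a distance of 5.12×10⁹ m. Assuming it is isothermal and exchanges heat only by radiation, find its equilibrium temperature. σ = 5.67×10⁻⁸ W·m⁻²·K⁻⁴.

T ≈ 1390 K

First find the stellar flux at distance d: S = L/(4πd²) = 2.80×10²⁶/(4π·(5.12×10⁹)²) = 8.500×10⁵ W/m².
For an isothermal sphere, absorbed (1−a)S·πr² = emitted σ·4πr²·T⁴, so T⁴ = (1−a)S/(4σ).
T⁴ = 1.00·8.500×10⁵/(4·5.67×10⁻⁸) = 3.748×10¹² K⁴.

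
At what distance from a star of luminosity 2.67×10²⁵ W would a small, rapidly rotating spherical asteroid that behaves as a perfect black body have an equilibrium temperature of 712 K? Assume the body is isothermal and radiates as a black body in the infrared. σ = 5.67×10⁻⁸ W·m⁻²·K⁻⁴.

For an isothermal black-emitting sphere, (1−a)S·πr² = σ·4πr²·T⁴ ⇒ S = 4σT⁴/(1−a).
S = 4·5.67×10⁻⁸·(712)⁴/1.00 = 58290 W/m².
Flux falls as S = L/(4πd²), so d = √(L/(4πS)) = √(2.67×10²⁵/(4π·58290)).

d ≈ 6.04×10⁹ m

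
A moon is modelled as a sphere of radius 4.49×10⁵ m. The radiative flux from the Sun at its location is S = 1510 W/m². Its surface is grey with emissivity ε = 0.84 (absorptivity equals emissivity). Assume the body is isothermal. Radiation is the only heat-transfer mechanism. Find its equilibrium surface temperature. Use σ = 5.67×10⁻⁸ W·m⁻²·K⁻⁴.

At equilibrium, absorbed power = emitted power.
Absorbing cross-section = πr² = 6.333×10¹¹ m²; emitting surface = 4πr² = 2.533×10¹² m² (ratio 4).
εS·A_cross = εσ·A_surf·T⁴  ⇒  T⁴ = S/(4σ)   (ε cancels).
T⁴ = 1510/(4·5.67×10⁻⁸) = 6.658×10⁹ K⁴.
T = (6.658×10⁹)^(1/4).

T ≈ 286 K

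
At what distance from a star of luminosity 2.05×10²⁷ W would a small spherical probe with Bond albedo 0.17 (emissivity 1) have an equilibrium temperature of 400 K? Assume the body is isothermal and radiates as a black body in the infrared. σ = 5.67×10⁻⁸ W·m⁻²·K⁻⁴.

For an isothermal black-emitting sphere, (1−a)S·πr² = σ·4πr²·T⁴ ⇒ S = 4σT⁴/(1−a).
S = 4·5.67×10⁻⁸·(400)⁴/0.830 = 6995 W/m².
Flux falls as S = L/(4πd²), so d = √(L/(4πS)) = √(2.05×10²⁷/(4π·6995)).

d ≈ 1.53×10¹¹ m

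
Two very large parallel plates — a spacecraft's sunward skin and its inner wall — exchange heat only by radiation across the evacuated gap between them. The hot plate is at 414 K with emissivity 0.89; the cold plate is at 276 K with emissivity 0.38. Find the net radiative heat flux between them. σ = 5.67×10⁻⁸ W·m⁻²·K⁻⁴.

q ≈ 485 W/m²

For two infinite grey parallel plates, q = σ(T₁⁴ − T₂⁴)/(1/ε₁ + 1/ε₂ − 1).
T₁⁴ − T₂⁴ = 2.938×10¹⁰ − 5.803×10⁹ = 2.357×10¹⁰ K⁴.
1/ε₁ + 1/ε₂ − 1 = 1.124 + 2.632 − 1 = 2.755.
q = 5.67×10⁻⁸ × 2.357×10¹⁰ / 2.755.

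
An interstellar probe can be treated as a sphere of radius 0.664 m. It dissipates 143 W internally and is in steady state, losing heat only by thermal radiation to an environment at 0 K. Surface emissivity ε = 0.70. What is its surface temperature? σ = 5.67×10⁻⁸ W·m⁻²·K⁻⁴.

Steady state: internal power = radiated power, P = εσA T⁴.
Radiating area A = 4πr² = 5.540 m².
T⁴ = P/(εσA) = 143/(0.70·5.67×10⁻⁸·5.540) = 6.503×10⁸ K⁴.
T = (6.503×10⁸)^(1/4).

T ≈ 160 K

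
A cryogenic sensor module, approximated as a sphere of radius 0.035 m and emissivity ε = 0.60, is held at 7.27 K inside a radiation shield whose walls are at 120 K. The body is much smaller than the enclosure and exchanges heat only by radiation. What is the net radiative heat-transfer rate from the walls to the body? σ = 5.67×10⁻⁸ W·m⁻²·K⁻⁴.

For a small grey body in a large enclosure: P_net = εσA(T_body⁴ − T_wall⁴).
A = 4πr² = 0.01539 m²; T_body⁴ − T_wall⁴ = 2793 − 2.074×10⁸ = -2.074×10⁸ K⁴.
|P_net| = 0.60·5.67×10⁻⁸·0.01539·2.074×10⁸.

P_net ≈ 0.109 W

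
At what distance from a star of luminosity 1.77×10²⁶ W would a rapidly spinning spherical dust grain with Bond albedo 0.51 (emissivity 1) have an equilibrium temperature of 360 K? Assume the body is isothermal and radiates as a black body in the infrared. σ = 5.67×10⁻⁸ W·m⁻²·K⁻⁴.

For an isothermal black-emitting sphere, (1−a)S·πr² = σ·4πr²·T⁴ ⇒ S = 4σT⁴/(1−a).
S = 4·5.67×10⁻⁸·(360)⁴/0.490 = 7774 W/m².
Flux falls as S = L/(4πd²), so d = √(L/(4πS)) = √(1.77×10²⁶/(4π·7774)).

d ≈ 4.26×10¹⁰ m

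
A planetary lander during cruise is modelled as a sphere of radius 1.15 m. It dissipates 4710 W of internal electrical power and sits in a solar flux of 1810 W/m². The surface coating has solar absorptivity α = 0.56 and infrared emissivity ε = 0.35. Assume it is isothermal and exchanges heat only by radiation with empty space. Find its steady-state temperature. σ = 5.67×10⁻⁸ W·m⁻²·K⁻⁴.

T ≈ 406 K

At steady state, absorbed solar power + internal power = radiated power.
Absorbed: α·S·A_cross = 0.56·1810·4.155 = 4211 W (cross-section πr²).
Total input = 4211 + 4710 = 8921 W.
Radiated: εσ·A_surf·T⁴ with A_surf = 4πr² = 16.62 m².
T⁴ = 8921/(0.35·5.67×10⁻⁸·16.62) = 2.705×10¹⁰ K⁴.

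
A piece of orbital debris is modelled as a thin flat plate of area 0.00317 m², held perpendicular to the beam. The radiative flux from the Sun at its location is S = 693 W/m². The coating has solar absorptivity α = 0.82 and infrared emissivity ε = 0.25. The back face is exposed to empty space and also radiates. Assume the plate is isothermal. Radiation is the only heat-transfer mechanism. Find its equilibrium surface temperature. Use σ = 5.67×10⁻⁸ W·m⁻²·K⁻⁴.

T ≈ 376 K

At equilibrium, absorbed power = emitted power.
Absorbing cross-section = A = 0.003170 m²; emitting surface = 2A = 0.006340 m² (ratio 2).
αS·A_cross = εσ·A_surf·T⁴  ⇒  T⁴ = αS/(ε·2σ).
T⁴ = 0.820·693/(0.25·2·5.67×10⁻⁸) = 2.004×10¹⁰ K⁴.
T = (2.004×10¹⁰)^(1/4).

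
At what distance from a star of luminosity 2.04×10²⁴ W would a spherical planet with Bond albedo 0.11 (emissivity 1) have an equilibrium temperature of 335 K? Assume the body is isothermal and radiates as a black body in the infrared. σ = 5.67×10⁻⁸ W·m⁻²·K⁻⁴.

d ≈ 7.11×10⁹ m

For an isothermal black-emitting sphere, (1−a)S·πr² = σ·4πr²·T⁴ ⇒ S = 4σT⁴/(1−a).
S = 4·5.67×10⁻⁸·(335)⁴/0.890 = 3209 W/m².
Flux falls as S = L/(4πd²), so d = √(L/(4πS)) = √(2.04×10²⁴/(4π·3209)).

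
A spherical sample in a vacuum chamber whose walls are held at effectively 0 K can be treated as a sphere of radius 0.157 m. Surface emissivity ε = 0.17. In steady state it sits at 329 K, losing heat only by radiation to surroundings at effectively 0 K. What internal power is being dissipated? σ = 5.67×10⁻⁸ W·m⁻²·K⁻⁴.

P ≈ 35.0 W

Steady state: P = εσA T⁴.
A = 4πr² = 0.3097 m²; T⁴ = (329)⁴ = 1.172×10¹⁰ K⁴.
P = 0.17 × 5.67×10⁻⁸ × 0.3097 × 1.172×10¹⁰.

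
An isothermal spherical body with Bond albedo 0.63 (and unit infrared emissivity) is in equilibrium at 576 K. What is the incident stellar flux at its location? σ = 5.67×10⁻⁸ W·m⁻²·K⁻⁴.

(1−a)S·πr² = σ·4πr²·T⁴ ⇒ S = 4σT⁴/(1−a).
S = 4·5.67×10⁻⁸·1.101×10¹¹/0.370.

S ≈ 67500 W/m²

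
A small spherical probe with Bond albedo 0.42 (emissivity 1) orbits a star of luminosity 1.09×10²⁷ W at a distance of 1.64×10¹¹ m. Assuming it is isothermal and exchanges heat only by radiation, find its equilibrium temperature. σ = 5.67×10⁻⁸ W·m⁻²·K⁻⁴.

First find the stellar flux at distance d: S = L/(4πd²) = 1.09×10²⁷/(4π·(1.64×10¹¹)²) = 3225 W/m².
For an isothermal sphere, absorbed (1−a)S·πr² = emitted σ·4πr²·T⁴, so T⁴ = (1−a)S/(4σ).
T⁴ = 0.580·3225/(4·5.67×10⁻⁸) = 8.247×10⁹ K⁴.

T ≈ 301 K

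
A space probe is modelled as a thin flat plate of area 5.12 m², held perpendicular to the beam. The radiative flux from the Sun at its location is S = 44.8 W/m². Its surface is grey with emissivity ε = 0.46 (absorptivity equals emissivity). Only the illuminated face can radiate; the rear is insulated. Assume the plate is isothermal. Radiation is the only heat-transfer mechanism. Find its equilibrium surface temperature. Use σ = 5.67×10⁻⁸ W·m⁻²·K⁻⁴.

At equilibrium, absorbed power = emitted power.
Absorbing cross-section = A = 5.120 m²; emitting surface = A = 5.120 m² (ratio 1).
εS·A_cross = εσ·A_surf·T⁴  ⇒  T⁴ = S/(1σ)   (ε cancels).
T⁴ = 44.8/(1·5.67×10⁻⁸) = 7.901×10⁸ K⁴.
T = (7.901×10⁸)^(1/4).

T ≈ 168 K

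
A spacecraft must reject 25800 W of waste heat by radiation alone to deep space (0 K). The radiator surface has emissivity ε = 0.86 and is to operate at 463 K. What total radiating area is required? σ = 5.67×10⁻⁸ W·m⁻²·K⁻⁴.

A ≈ 11.5 m²

P = εσA T⁴ ⇒ A = P/(εσT⁴).
T⁴ = 4.595×10¹⁰ K⁴.
A = 25800/(0.86 × 5.67×10⁻⁸ × 4.595×10¹⁰).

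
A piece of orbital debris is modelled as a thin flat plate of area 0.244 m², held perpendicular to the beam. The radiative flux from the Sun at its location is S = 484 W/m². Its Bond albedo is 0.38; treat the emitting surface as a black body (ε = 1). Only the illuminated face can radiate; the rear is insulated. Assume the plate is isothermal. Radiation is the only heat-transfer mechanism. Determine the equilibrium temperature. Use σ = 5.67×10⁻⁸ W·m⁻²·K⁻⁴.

T ≈ 270 K

At equilibrium, absorbed power = emitted power.
Absorbing cross-section = A = 0.2440 m²; emitting surface = A = 0.2440 m² (ratio 1).
(1−a)S·A_cross = εσ·A_surf·T⁴  ⇒  T⁴ = (1−a)S/(1σ).
T⁴ = 0.620·484/(1·5.67×10⁻⁸) = 5.292×10⁹ K⁴.
T = (5.292×10⁹)^(1/4).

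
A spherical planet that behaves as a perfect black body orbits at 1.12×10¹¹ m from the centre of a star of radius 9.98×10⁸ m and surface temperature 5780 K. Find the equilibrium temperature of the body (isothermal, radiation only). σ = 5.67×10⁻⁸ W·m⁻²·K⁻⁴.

T ≈ 386 K

The star's surface emits σT_*⁴; at distance d the flux is S = σT_*⁴(R_*/d)².
S = 5.67×10⁻⁸·(5780)⁴·(9.98×10⁸/1.12×10¹¹)² = 5025 W/m².
For an isothermal sphere T⁴ = (1−a)S/(4σ) = 2.216×10¹⁰ K⁴.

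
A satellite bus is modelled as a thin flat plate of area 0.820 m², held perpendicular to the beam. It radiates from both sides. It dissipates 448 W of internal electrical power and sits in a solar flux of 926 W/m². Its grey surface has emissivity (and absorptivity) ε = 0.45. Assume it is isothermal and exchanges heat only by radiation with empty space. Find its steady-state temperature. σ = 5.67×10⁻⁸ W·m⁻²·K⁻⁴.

At steady state, absorbed solar power + internal power = radiated power.
Absorbed: α·S·A_cross = 0.45·926·0.8200 = 341.7 W (cross-section A).
Total input = 341.7 + 448 = 789.7 W.
Radiated: εσ·A_surf·T⁴ with A_surf = 2A = 1.640 m².
T⁴ = 789.7/(0.45·5.67×10⁻⁸·1.640) = 1.887×10¹⁰ K⁴.

T ≈ 371 K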